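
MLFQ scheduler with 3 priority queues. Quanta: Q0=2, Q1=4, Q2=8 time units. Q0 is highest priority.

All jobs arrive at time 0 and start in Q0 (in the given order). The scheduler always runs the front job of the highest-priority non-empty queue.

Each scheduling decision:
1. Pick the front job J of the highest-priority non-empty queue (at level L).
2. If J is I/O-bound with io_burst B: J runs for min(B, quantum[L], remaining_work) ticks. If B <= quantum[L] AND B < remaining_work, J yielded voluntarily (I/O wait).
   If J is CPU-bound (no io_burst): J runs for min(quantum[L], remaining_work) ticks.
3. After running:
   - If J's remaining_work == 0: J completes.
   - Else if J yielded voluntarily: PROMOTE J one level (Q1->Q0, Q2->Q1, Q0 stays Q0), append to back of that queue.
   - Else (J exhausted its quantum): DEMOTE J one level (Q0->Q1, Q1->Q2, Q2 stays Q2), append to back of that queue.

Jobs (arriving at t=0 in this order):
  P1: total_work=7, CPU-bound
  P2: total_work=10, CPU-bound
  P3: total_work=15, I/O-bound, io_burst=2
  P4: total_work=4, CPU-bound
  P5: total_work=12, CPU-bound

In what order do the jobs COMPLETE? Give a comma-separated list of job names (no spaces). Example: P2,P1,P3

t=0-2: P1@Q0 runs 2, rem=5, quantum used, demote→Q1. Q0=[P2,P3,P4,P5] Q1=[P1] Q2=[]
t=2-4: P2@Q0 runs 2, rem=8, quantum used, demote→Q1. Q0=[P3,P4,P5] Q1=[P1,P2] Q2=[]
t=4-6: P3@Q0 runs 2, rem=13, I/O yield, promote→Q0. Q0=[P4,P5,P3] Q1=[P1,P2] Q2=[]
t=6-8: P4@Q0 runs 2, rem=2, quantum used, demote→Q1. Q0=[P5,P3] Q1=[P1,P2,P4] Q2=[]
t=8-10: P5@Q0 runs 2, rem=10, quantum used, demote→Q1. Q0=[P3] Q1=[P1,P2,P4,P5] Q2=[]
t=10-12: P3@Q0 runs 2, rem=11, I/O yield, promote→Q0. Q0=[P3] Q1=[P1,P2,P4,P5] Q2=[]
t=12-14: P3@Q0 runs 2, rem=9, I/O yield, promote→Q0. Q0=[P3] Q1=[P1,P2,P4,P5] Q2=[]
t=14-16: P3@Q0 runs 2, rem=7, I/O yield, promote→Q0. Q0=[P3] Q1=[P1,P2,P4,P5] Q2=[]
t=16-18: P3@Q0 runs 2, rem=5, I/O yield, promote→Q0. Q0=[P3] Q1=[P1,P2,P4,P5] Q2=[]
t=18-20: P3@Q0 runs 2, rem=3, I/O yield, promote→Q0. Q0=[P3] Q1=[P1,P2,P4,P5] Q2=[]
t=20-22: P3@Q0 runs 2, rem=1, I/O yield, promote→Q0. Q0=[P3] Q1=[P1,P2,P4,P5] Q2=[]
t=22-23: P3@Q0 runs 1, rem=0, completes. Q0=[] Q1=[P1,P2,P4,P5] Q2=[]
t=23-27: P1@Q1 runs 4, rem=1, quantum used, demote→Q2. Q0=[] Q1=[P2,P4,P5] Q2=[P1]
t=27-31: P2@Q1 runs 4, rem=4, quantum used, demote→Q2. Q0=[] Q1=[P4,P5] Q2=[P1,P2]
t=31-33: P4@Q1 runs 2, rem=0, completes. Q0=[] Q1=[P5] Q2=[P1,P2]
t=33-37: P5@Q1 runs 4, rem=6, quantum used, demote→Q2. Q0=[] Q1=[] Q2=[P1,P2,P5]
t=37-38: P1@Q2 runs 1, rem=0, completes. Q0=[] Q1=[] Q2=[P2,P5]
t=38-42: P2@Q2 runs 4, rem=0, completes. Q0=[] Q1=[] Q2=[P5]
t=42-48: P5@Q2 runs 6, rem=0, completes. Q0=[] Q1=[] Q2=[]

Answer: P3,P4,P1,P2,P5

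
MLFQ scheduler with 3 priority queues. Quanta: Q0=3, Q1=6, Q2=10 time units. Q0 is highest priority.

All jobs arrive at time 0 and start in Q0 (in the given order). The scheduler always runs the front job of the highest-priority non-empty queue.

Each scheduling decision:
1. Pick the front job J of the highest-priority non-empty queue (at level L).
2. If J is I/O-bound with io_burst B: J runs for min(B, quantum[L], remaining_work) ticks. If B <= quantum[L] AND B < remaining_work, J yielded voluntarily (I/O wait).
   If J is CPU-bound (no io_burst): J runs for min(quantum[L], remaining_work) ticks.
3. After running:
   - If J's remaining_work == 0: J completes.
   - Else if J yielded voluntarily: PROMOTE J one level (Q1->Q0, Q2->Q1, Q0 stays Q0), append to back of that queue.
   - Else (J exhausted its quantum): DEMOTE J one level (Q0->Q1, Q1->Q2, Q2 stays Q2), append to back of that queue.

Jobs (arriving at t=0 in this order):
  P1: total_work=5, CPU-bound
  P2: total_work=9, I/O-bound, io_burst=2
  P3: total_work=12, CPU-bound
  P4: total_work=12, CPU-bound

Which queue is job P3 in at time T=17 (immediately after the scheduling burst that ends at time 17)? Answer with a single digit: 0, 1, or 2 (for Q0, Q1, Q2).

Answer: 1

Derivation:
t=0-3: P1@Q0 runs 3, rem=2, quantum used, demote→Q1. Q0=[P2,P3,P4] Q1=[P1] Q2=[]
t=3-5: P2@Q0 runs 2, rem=7, I/O yield, promote→Q0. Q0=[P3,P4,P2] Q1=[P1] Q2=[]
t=5-8: P3@Q0 runs 3, rem=9, quantum used, demote→Q1. Q0=[P4,P2] Q1=[P1,P3] Q2=[]
t=8-11: P4@Q0 runs 3, rem=9, quantum used, demote→Q1. Q0=[P2] Q1=[P1,P3,P4] Q2=[]
t=11-13: P2@Q0 runs 2, rem=5, I/O yield, promote→Q0. Q0=[P2] Q1=[P1,P3,P4] Q2=[]
t=13-15: P2@Q0 runs 2, rem=3, I/O yield, promote→Q0. Q0=[P2] Q1=[P1,P3,P4] Q2=[]
t=15-17: P2@Q0 runs 2, rem=1, I/O yield, promote→Q0. Q0=[P2] Q1=[P1,P3,P4] Q2=[]
t=17-18: P2@Q0 runs 1, rem=0, completes. Q0=[] Q1=[P1,P3,P4] Q2=[]
t=18-20: P1@Q1 runs 2, rem=0, completes. Q0=[] Q1=[P3,P4] Q2=[]
t=20-26: P3@Q1 runs 6, rem=3, quantum used, demote→Q2. Q0=[] Q1=[P4] Q2=[P3]
t=26-32: P4@Q1 runs 6, rem=3, quantum used, demote→Q2. Q0=[] Q1=[] Q2=[P3,P4]
t=32-35: P3@Q2 runs 3, rem=0, completes. Q0=[] Q1=[] Q2=[P4]
t=35-38: P4@Q2 runs 3, rem=0, completes. Q0=[] Q1=[] Q2=[]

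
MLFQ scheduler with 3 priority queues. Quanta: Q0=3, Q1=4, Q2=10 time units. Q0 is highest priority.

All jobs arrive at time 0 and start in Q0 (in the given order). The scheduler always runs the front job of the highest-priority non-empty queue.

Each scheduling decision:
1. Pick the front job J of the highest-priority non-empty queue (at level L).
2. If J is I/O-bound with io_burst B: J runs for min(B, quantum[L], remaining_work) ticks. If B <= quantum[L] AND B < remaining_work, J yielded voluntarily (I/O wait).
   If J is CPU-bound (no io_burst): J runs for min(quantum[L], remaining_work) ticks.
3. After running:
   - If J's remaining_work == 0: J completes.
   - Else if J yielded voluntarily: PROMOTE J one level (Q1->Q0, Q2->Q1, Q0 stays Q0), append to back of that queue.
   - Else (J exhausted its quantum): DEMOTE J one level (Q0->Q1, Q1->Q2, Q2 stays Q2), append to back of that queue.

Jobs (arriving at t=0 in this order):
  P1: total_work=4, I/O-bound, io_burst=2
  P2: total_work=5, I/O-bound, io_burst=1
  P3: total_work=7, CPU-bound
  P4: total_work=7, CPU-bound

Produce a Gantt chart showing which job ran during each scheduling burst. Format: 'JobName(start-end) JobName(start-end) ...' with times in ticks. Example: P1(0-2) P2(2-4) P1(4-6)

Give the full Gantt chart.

t=0-2: P1@Q0 runs 2, rem=2, I/O yield, promote→Q0. Q0=[P2,P3,P4,P1] Q1=[] Q2=[]
t=2-3: P2@Q0 runs 1, rem=4, I/O yield, promote→Q0. Q0=[P3,P4,P1,P2] Q1=[] Q2=[]
t=3-6: P3@Q0 runs 3, rem=4, quantum used, demote→Q1. Q0=[P4,P1,P2] Q1=[P3] Q2=[]
t=6-9: P4@Q0 runs 3, rem=4, quantum used, demote→Q1. Q0=[P1,P2] Q1=[P3,P4] Q2=[]
t=9-11: P1@Q0 runs 2, rem=0, completes. Q0=[P2] Q1=[P3,P4] Q2=[]
t=11-12: P2@Q0 runs 1, rem=3, I/O yield, promote→Q0. Q0=[P2] Q1=[P3,P4] Q2=[]
t=12-13: P2@Q0 runs 1, rem=2, I/O yield, promote→Q0. Q0=[P2] Q1=[P3,P4] Q2=[]
t=13-14: P2@Q0 runs 1, rem=1, I/O yield, promote→Q0. Q0=[P2] Q1=[P3,P4] Q2=[]
t=14-15: P2@Q0 runs 1, rem=0, completes. Q0=[] Q1=[P3,P4] Q2=[]
t=15-19: P3@Q1 runs 4, rem=0, completes. Q0=[] Q1=[P4] Q2=[]
t=19-23: P4@Q1 runs 4, rem=0, completes. Q0=[] Q1=[] Q2=[]

Answer: P1(0-2) P2(2-3) P3(3-6) P4(6-9) P1(9-11) P2(11-12) P2(12-13) P2(13-14) P2(14-15) P3(15-19) P4(19-23)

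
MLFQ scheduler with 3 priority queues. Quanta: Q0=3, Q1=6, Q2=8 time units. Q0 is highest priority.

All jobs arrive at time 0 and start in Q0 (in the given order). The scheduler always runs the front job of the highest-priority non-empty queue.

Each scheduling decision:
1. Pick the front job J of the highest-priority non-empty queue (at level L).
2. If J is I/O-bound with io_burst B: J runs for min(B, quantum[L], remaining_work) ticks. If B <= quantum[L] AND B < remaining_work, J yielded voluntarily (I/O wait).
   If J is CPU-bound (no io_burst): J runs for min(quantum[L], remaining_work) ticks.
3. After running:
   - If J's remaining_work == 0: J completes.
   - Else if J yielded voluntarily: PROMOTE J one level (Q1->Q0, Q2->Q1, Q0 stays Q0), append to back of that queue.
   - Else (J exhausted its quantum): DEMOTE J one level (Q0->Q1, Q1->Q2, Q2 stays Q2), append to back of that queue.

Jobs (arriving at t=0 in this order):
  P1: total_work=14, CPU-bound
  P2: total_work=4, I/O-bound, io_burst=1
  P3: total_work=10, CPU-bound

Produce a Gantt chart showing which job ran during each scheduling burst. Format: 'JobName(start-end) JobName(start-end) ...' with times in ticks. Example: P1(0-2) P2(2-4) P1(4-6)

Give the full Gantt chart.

Answer: P1(0-3) P2(3-4) P3(4-7) P2(7-8) P2(8-9) P2(9-10) P1(10-16) P3(16-22) P1(22-27) P3(27-28)

Derivation:
t=0-3: P1@Q0 runs 3, rem=11, quantum used, demote→Q1. Q0=[P2,P3] Q1=[P1] Q2=[]
t=3-4: P2@Q0 runs 1, rem=3, I/O yield, promote→Q0. Q0=[P3,P2] Q1=[P1] Q2=[]
t=4-7: P3@Q0 runs 3, rem=7, quantum used, demote→Q1. Q0=[P2] Q1=[P1,P3] Q2=[]
t=7-8: P2@Q0 runs 1, rem=2, I/O yield, promote→Q0. Q0=[P2] Q1=[P1,P3] Q2=[]
t=8-9: P2@Q0 runs 1, rem=1, I/O yield, promote→Q0. Q0=[P2] Q1=[P1,P3] Q2=[]
t=9-10: P2@Q0 runs 1, rem=0, completes. Q0=[] Q1=[P1,P3] Q2=[]
t=10-16: P1@Q1 runs 6, rem=5, quantum used, demote→Q2. Q0=[] Q1=[P3] Q2=[P1]
t=16-22: P3@Q1 runs 6, rem=1, quantum used, demote→Q2. Q0=[] Q1=[] Q2=[P1,P3]
t=22-27: P1@Q2 runs 5, rem=0, completes. Q0=[] Q1=[] Q2=[P3]
t=27-28: P3@Q2 runs 1, rem=0, completes. Q0=[] Q1=[] Q2=[]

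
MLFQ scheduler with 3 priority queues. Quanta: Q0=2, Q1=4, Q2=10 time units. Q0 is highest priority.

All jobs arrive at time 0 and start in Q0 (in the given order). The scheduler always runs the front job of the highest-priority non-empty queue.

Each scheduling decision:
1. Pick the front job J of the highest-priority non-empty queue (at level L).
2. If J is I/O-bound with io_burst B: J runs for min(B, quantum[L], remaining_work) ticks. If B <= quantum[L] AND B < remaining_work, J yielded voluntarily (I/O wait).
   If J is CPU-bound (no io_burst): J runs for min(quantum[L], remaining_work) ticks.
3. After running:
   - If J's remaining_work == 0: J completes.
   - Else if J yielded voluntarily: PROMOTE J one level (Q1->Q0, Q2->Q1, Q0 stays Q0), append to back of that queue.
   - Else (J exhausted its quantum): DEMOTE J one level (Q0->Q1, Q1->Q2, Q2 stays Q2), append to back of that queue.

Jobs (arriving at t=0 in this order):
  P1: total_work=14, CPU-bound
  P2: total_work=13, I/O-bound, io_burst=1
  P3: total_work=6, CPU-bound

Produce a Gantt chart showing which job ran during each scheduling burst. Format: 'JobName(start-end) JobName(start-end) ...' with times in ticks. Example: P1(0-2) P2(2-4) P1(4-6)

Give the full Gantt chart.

t=0-2: P1@Q0 runs 2, rem=12, quantum used, demote→Q1. Q0=[P2,P3] Q1=[P1] Q2=[]
t=2-3: P2@Q0 runs 1, rem=12, I/O yield, promote→Q0. Q0=[P3,P2] Q1=[P1] Q2=[]
t=3-5: P3@Q0 runs 2, rem=4, quantum used, demote→Q1. Q0=[P2] Q1=[P1,P3] Q2=[]
t=5-6: P2@Q0 runs 1, rem=11, I/O yield, promote→Q0. Q0=[P2] Q1=[P1,P3] Q2=[]
t=6-7: P2@Q0 runs 1, rem=10, I/O yield, promote→Q0. Q0=[P2] Q1=[P1,P3] Q2=[]
t=7-8: P2@Q0 runs 1, rem=9, I/O yield, promote→Q0. Q0=[P2] Q1=[P1,P3] Q2=[]
t=8-9: P2@Q0 runs 1, rem=8, I/O yield, promote→Q0. Q0=[P2] Q1=[P1,P3] Q2=[]
t=9-10: P2@Q0 runs 1, rem=7, I/O yield, promote→Q0. Q0=[P2] Q1=[P1,P3] Q2=[]
t=10-11: P2@Q0 runs 1, rem=6, I/O yield, promote→Q0. Q0=[P2] Q1=[P1,P3] Q2=[]
t=11-12: P2@Q0 runs 1, rem=5, I/O yield, promote→Q0. Q0=[P2] Q1=[P1,P3] Q2=[]
t=12-13: P2@Q0 runs 1, rem=4, I/O yield, promote→Q0. Q0=[P2] Q1=[P1,P3] Q2=[]
t=13-14: P2@Q0 runs 1, rem=3, I/O yield, promote→Q0. Q0=[P2] Q1=[P1,P3] Q2=[]
t=14-15: P2@Q0 runs 1, rem=2, I/O yield, promote→Q0. Q0=[P2] Q1=[P1,P3] Q2=[]
t=15-16: P2@Q0 runs 1, rem=1, I/O yield, promote→Q0. Q0=[P2] Q1=[P1,P3] Q2=[]
t=16-17: P2@Q0 runs 1, rem=0, completes. Q0=[] Q1=[P1,P3] Q2=[]
t=17-21: P1@Q1 runs 4, rem=8, quantum used, demote→Q2. Q0=[] Q1=[P3] Q2=[P1]
t=21-25: P3@Q1 runs 4, rem=0, completes. Q0=[] Q1=[] Q2=[P1]
t=25-33: P1@Q2 runs 8, rem=0, completes. Q0=[] Q1=[] Q2=[]

Answer: P1(0-2) P2(2-3) P3(3-5) P2(5-6) P2(6-7) P2(7-8) P2(8-9) P2(9-10) P2(10-11) P2(11-12) P2(12-13) P2(13-14) P2(14-15) P2(15-16) P2(16-17) P1(17-21) P3(21-25) P1(25-33)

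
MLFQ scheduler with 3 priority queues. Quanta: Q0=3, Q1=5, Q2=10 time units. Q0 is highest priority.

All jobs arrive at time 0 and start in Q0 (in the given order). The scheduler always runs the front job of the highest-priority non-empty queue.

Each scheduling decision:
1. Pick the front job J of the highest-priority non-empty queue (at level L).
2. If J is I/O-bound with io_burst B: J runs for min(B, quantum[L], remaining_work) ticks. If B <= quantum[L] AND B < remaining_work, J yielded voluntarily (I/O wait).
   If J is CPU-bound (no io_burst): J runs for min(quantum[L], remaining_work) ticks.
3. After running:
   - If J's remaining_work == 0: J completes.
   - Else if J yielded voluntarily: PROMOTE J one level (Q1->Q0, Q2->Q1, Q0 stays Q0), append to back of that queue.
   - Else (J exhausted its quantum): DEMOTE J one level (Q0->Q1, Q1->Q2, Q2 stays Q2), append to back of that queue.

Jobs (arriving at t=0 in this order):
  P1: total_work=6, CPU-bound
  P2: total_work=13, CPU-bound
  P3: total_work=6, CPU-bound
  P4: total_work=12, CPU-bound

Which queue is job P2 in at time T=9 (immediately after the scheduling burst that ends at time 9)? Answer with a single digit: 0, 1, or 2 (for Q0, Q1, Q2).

t=0-3: P1@Q0 runs 3, rem=3, quantum used, demote→Q1. Q0=[P2,P3,P4] Q1=[P1] Q2=[]
t=3-6: P2@Q0 runs 3, rem=10, quantum used, demote→Q1. Q0=[P3,P4] Q1=[P1,P2] Q2=[]
t=6-9: P3@Q0 runs 3, rem=3, quantum used, demote→Q1. Q0=[P4] Q1=[P1,P2,P3] Q2=[]
t=9-12: P4@Q0 runs 3, rem=9, quantum used, demote→Q1. Q0=[] Q1=[P1,P2,P3,P4] Q2=[]
t=12-15: P1@Q1 runs 3, rem=0, completes. Q0=[] Q1=[P2,P3,P4] Q2=[]
t=15-20: P2@Q1 runs 5, rem=5, quantum used, demote→Q2. Q0=[] Q1=[P3,P4] Q2=[P2]
t=20-23: P3@Q1 runs 3, rem=0, completes. Q0=[] Q1=[P4] Q2=[P2]
t=23-28: P4@Q1 runs 5, rem=4, quantum used, demote→Q2. Q0=[] Q1=[] Q2=[P2,P4]
t=28-33: P2@Q2 runs 5, rem=0, completes. Q0=[] Q1=[] Q2=[P4]
t=33-37: P4@Q2 runs 4, rem=0, completes. Q0=[] Q1=[] Q2=[]

Answer: 1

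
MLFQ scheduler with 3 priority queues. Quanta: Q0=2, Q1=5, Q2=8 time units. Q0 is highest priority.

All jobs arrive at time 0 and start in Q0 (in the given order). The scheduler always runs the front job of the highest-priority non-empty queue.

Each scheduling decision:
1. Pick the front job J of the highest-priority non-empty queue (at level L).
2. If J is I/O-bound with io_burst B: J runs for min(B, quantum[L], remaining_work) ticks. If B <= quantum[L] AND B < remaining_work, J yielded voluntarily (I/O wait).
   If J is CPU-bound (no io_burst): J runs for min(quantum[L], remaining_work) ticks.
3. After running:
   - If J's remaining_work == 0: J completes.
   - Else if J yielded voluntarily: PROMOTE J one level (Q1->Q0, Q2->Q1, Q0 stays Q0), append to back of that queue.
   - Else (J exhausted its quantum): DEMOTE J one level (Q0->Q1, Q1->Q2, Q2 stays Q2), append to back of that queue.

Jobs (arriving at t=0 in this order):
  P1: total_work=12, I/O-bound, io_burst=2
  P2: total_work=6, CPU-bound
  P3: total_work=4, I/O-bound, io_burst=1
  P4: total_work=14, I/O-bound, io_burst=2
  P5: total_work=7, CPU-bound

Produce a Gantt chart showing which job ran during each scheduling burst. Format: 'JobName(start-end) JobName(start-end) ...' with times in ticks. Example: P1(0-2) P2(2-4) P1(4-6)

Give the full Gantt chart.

t=0-2: P1@Q0 runs 2, rem=10, I/O yield, promote→Q0. Q0=[P2,P3,P4,P5,P1] Q1=[] Q2=[]
t=2-4: P2@Q0 runs 2, rem=4, quantum used, demote→Q1. Q0=[P3,P4,P5,P1] Q1=[P2] Q2=[]
t=4-5: P3@Q0 runs 1, rem=3, I/O yield, promote→Q0. Q0=[P4,P5,P1,P3] Q1=[P2] Q2=[]
t=5-7: P4@Q0 runs 2, rem=12, I/O yield, promote→Q0. Q0=[P5,P1,P3,P4] Q1=[P2] Q2=[]
t=7-9: P5@Q0 runs 2, rem=5, quantum used, demote→Q1. Q0=[P1,P3,P4] Q1=[P2,P5] Q2=[]
t=9-11: P1@Q0 runs 2, rem=8, I/O yield, promote→Q0. Q0=[P3,P4,P1] Q1=[P2,P5] Q2=[]
t=11-12: P3@Q0 runs 1, rem=2, I/O yield, promote→Q0. Q0=[P4,P1,P3] Q1=[P2,P5] Q2=[]
t=12-14: P4@Q0 runs 2, rem=10, I/O yield, promote→Q0. Q0=[P1,P3,P4] Q1=[P2,P5] Q2=[]
t=14-16: P1@Q0 runs 2, rem=6, I/O yield, promote→Q0. Q0=[P3,P4,P1] Q1=[P2,P5] Q2=[]
t=16-17: P3@Q0 runs 1, rem=1, I/O yield, promote→Q0. Q0=[P4,P1,P3] Q1=[P2,P5] Q2=[]
t=17-19: P4@Q0 runs 2, rem=8, I/O yield, promote→Q0. Q0=[P1,P3,P4] Q1=[P2,P5] Q2=[]
t=19-21: P1@Q0 runs 2, rem=4, I/O yield, promote→Q0. Q0=[P3,P4,P1] Q1=[P2,P5] Q2=[]
t=21-22: P3@Q0 runs 1, rem=0, completes. Q0=[P4,P1] Q1=[P2,P5] Q2=[]
t=22-24: P4@Q0 runs 2, rem=6, I/O yield, promote→Q0. Q0=[P1,P4] Q1=[P2,P5] Q2=[]
t=24-26: P1@Q0 runs 2, rem=2, I/O yield, promote→Q0. Q0=[P4,P1] Q1=[P2,P5] Q2=[]
t=26-28: P4@Q0 runs 2, rem=4, I/O yield, promote→Q0. Q0=[P1,P4] Q1=[P2,P5] Q2=[]
t=28-30: P1@Q0 runs 2, rem=0, completes. Q0=[P4] Q1=[P2,P5] Q2=[]
t=30-32: P4@Q0 runs 2, rem=2, I/O yield, promote→Q0. Q0=[P4] Q1=[P2,P5] Q2=[]
t=32-34: P4@Q0 runs 2, rem=0, completes. Q0=[] Q1=[P2,P5] Q2=[]
t=34-38: P2@Q1 runs 4, rem=0, completes. Q0=[] Q1=[P5] Q2=[]
t=38-43: P5@Q1 runs 5, rem=0, completes. Q0=[] Q1=[] Q2=[]

Answer: P1(0-2) P2(2-4) P3(4-5) P4(5-7) P5(7-9) P1(9-11) P3(11-12) P4(12-14) P1(14-16) P3(16-17) P4(17-19) P1(19-21) P3(21-22) P4(22-24) P1(24-26) P4(26-28) P1(28-30) P4(30-32) P4(32-34) P2(34-38) P5(38-43)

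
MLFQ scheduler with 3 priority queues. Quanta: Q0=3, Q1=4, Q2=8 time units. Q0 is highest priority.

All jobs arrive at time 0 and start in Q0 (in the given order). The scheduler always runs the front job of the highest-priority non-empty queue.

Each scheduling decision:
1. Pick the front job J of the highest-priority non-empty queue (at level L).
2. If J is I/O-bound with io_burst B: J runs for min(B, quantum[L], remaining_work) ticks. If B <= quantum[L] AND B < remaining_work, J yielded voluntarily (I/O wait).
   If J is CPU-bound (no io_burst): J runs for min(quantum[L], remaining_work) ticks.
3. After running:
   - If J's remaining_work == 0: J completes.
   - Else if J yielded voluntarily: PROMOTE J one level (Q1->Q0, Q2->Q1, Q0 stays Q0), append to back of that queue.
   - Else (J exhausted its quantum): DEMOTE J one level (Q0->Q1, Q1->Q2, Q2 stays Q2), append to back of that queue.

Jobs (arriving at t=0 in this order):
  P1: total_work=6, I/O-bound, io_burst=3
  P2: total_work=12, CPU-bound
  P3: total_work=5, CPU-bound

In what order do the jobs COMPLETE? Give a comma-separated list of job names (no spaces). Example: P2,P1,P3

t=0-3: P1@Q0 runs 3, rem=3, I/O yield, promote→Q0. Q0=[P2,P3,P1] Q1=[] Q2=[]
t=3-6: P2@Q0 runs 3, rem=9, quantum used, demote→Q1. Q0=[P3,P1] Q1=[P2] Q2=[]
t=6-9: P3@Q0 runs 3, rem=2, quantum used, demote→Q1. Q0=[P1] Q1=[P2,P3] Q2=[]
t=9-12: P1@Q0 runs 3, rem=0, completes. Q0=[] Q1=[P2,P3] Q2=[]
t=12-16: P2@Q1 runs 4, rem=5, quantum used, demote→Q2. Q0=[] Q1=[P3] Q2=[P2]
t=16-18: P3@Q1 runs 2, rem=0, completes. Q0=[] Q1=[] Q2=[P2]
t=18-23: P2@Q2 runs 5, rem=0, completes. Q0=[] Q1=[] Q2=[]

Answer: P1,P3,P2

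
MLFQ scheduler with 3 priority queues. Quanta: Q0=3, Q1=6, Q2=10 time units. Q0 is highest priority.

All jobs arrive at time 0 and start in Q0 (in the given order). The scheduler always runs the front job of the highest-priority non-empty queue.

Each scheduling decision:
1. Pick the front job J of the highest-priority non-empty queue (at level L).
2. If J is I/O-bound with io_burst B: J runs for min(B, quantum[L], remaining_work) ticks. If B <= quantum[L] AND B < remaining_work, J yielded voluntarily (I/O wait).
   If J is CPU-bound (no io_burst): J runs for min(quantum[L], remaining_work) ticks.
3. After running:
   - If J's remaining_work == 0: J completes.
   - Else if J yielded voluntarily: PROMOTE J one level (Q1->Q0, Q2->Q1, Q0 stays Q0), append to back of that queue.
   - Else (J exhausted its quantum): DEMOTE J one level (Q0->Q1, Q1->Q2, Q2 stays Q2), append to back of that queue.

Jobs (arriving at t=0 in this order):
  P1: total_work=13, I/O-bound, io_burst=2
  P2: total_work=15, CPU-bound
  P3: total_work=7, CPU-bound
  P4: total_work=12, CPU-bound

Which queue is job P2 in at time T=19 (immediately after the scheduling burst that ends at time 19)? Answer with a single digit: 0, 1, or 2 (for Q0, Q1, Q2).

t=0-2: P1@Q0 runs 2, rem=11, I/O yield, promote→Q0. Q0=[P2,P3,P4,P1] Q1=[] Q2=[]
t=2-5: P2@Q0 runs 3, rem=12, quantum used, demote→Q1. Q0=[P3,P4,P1] Q1=[P2] Q2=[]
t=5-8: P3@Q0 runs 3, rem=4, quantum used, demote→Q1. Q0=[P4,P1] Q1=[P2,P3] Q2=[]
t=8-11: P4@Q0 runs 3, rem=9, quantum used, demote→Q1. Q0=[P1] Q1=[P2,P3,P4] Q2=[]
t=11-13: P1@Q0 runs 2, rem=9, I/O yield, promote→Q0. Q0=[P1] Q1=[P2,P3,P4] Q2=[]
t=13-15: P1@Q0 runs 2, rem=7, I/O yield, promote→Q0. Q0=[P1] Q1=[P2,P3,P4] Q2=[]
t=15-17: P1@Q0 runs 2, rem=5, I/O yield, promote→Q0. Q0=[P1] Q1=[P2,P3,P4] Q2=[]
t=17-19: P1@Q0 runs 2, rem=3, I/O yield, promote→Q0. Q0=[P1] Q1=[P2,P3,P4] Q2=[]
t=19-21: P1@Q0 runs 2, rem=1, I/O yield, promote→Q0. Q0=[P1] Q1=[P2,P3,P4] Q2=[]
t=21-22: P1@Q0 runs 1, rem=0, completes. Q0=[] Q1=[P2,P3,P4] Q2=[]
t=22-28: P2@Q1 runs 6, rem=6, quantum used, demote→Q2. Q0=[] Q1=[P3,P4] Q2=[P2]
t=28-32: P3@Q1 runs 4, rem=0, completes. Q0=[] Q1=[P4] Q2=[P2]
t=32-38: P4@Q1 runs 6, rem=3, quantum used, demote→Q2. Q0=[] Q1=[] Q2=[P2,P4]
t=38-44: P2@Q2 runs 6, rem=0, completes. Q0=[] Q1=[] Q2=[P4]
t=44-47: P4@Q2 runs 3, rem=0, completes. Q0=[] Q1=[] Q2=[]

Answer: 1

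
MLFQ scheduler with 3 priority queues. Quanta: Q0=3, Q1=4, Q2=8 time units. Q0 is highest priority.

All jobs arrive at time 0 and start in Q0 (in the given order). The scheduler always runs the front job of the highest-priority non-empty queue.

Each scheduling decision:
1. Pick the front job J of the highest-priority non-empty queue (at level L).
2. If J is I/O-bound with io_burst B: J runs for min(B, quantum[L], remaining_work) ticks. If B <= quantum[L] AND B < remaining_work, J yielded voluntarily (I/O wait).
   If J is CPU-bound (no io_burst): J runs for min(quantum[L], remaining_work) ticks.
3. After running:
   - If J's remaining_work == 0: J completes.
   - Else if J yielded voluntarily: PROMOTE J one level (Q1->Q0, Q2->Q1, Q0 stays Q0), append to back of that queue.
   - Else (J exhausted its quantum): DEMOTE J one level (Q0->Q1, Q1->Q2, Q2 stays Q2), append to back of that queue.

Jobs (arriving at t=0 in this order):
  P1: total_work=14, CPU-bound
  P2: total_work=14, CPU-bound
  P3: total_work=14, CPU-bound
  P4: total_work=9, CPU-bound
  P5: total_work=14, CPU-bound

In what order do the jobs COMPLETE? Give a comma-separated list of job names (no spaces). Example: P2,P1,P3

t=0-3: P1@Q0 runs 3, rem=11, quantum used, demote→Q1. Q0=[P2,P3,P4,P5] Q1=[P1] Q2=[]
t=3-6: P2@Q0 runs 3, rem=11, quantum used, demote→Q1. Q0=[P3,P4,P5] Q1=[P1,P2] Q2=[]
t=6-9: P3@Q0 runs 3, rem=11, quantum used, demote→Q1. Q0=[P4,P5] Q1=[P1,P2,P3] Q2=[]
t=9-12: P4@Q0 runs 3, rem=6, quantum used, demote→Q1. Q0=[P5] Q1=[P1,P2,P3,P4] Q2=[]
t=12-15: P5@Q0 runs 3, rem=11, quantum used, demote→Q1. Q0=[] Q1=[P1,P2,P3,P4,P5] Q2=[]
t=15-19: P1@Q1 runs 4, rem=7, quantum used, demote→Q2. Q0=[] Q1=[P2,P3,P4,P5] Q2=[P1]
t=19-23: P2@Q1 runs 4, rem=7, quantum used, demote→Q2. Q0=[] Q1=[P3,P4,P5] Q2=[P1,P2]
t=23-27: P3@Q1 runs 4, rem=7, quantum used, demote→Q2. Q0=[] Q1=[P4,P5] Q2=[P1,P2,P3]
t=27-31: P4@Q1 runs 4, rem=2, quantum used, demote→Q2. Q0=[] Q1=[P5] Q2=[P1,P2,P3,P4]
t=31-35: P5@Q1 runs 4, rem=7, quantum used, demote→Q2. Q0=[] Q1=[] Q2=[P1,P2,P3,P4,P5]
t=35-42: P1@Q2 runs 7, rem=0, completes. Q0=[] Q1=[] Q2=[P2,P3,P4,P5]
t=42-49: P2@Q2 runs 7, rem=0, completes. Q0=[] Q1=[] Q2=[P3,P4,P5]
t=49-56: P3@Q2 runs 7, rem=0, completes. Q0=[] Q1=[] Q2=[P4,P5]
t=56-58: P4@Q2 runs 2, rem=0, completes. Q0=[] Q1=[] Q2=[P5]
t=58-65: P5@Q2 runs 7, rem=0, completes. Q0=[] Q1=[] Q2=[]

Answer: P1,P2,P3,P4,P5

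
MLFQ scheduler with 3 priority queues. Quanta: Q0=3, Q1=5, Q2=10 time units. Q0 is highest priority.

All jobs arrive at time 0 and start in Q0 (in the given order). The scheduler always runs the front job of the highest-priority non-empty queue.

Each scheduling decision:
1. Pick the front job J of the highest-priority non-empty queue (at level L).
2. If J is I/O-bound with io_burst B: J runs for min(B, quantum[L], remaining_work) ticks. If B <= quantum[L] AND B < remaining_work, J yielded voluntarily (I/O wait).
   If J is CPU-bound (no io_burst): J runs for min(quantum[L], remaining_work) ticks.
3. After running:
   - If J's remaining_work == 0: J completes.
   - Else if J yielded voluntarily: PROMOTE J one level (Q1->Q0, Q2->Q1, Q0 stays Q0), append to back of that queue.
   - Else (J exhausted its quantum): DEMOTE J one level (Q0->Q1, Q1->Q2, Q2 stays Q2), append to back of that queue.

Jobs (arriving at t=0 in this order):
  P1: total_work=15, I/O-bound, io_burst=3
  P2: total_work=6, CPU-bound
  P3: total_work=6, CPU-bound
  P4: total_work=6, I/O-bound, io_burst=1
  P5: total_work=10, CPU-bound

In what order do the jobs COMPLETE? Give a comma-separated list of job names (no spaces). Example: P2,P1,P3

Answer: P1,P4,P2,P3,P5

Derivation:
t=0-3: P1@Q0 runs 3, rem=12, I/O yield, promote→Q0. Q0=[P2,P3,P4,P5,P1] Q1=[] Q2=[]
t=3-6: P2@Q0 runs 3, rem=3, quantum used, demote→Q1. Q0=[P3,P4,P5,P1] Q1=[P2] Q2=[]
t=6-9: P3@Q0 runs 3, rem=3, quantum used, demote→Q1. Q0=[P4,P5,P1] Q1=[P2,P3] Q2=[]
t=9-10: P4@Q0 runs 1, rem=5, I/O yield, promote→Q0. Q0=[P5,P1,P4] Q1=[P2,P3] Q2=[]
t=10-13: P5@Q0 runs 3, rem=7, quantum used, demote→Q1. Q0=[P1,P4] Q1=[P2,P3,P5] Q2=[]
t=13-16: P1@Q0 runs 3, rem=9, I/O yield, promote→Q0. Q0=[P4,P1] Q1=[P2,P3,P5] Q2=[]
t=16-17: P4@Q0 runs 1, rem=4, I/O yield, promote→Q0. Q0=[P1,P4] Q1=[P2,P3,P5] Q2=[]
t=17-20: P1@Q0 runs 3, rem=6, I/O yield, promote→Q0. Q0=[P4,P1] Q1=[P2,P3,P5] Q2=[]
t=20-21: P4@Q0 runs 1, rem=3, I/O yield, promote→Q0. Q0=[P1,P4] Q1=[P2,P3,P5] Q2=[]
t=21-24: P1@Q0 runs 3, rem=3, I/O yield, promote→Q0. Q0=[P4,P1] Q1=[P2,P3,P5] Q2=[]
t=24-25: P4@Q0 runs 1, rem=2, I/O yield, promote→Q0. Q0=[P1,P4] Q1=[P2,P3,P5] Q2=[]
t=25-28: P1@Q0 runs 3, rem=0, completes. Q0=[P4] Q1=[P2,P3,P5] Q2=[]
t=28-29: P4@Q0 runs 1, rem=1, I/O yield, promote→Q0. Q0=[P4] Q1=[P2,P3,P5] Q2=[]
t=29-30: P4@Q0 runs 1, rem=0, completes. Q0=[] Q1=[P2,P3,P5] Q2=[]
t=30-33: P2@Q1 runs 3, rem=0, completes. Q0=[] Q1=[P3,P5] Q2=[]
t=33-36: P3@Q1 runs 3, rem=0, completes. Q0=[] Q1=[P5] Q2=[]
t=36-41: P5@Q1 runs 5, rem=2, quantum used, demote→Q2. Q0=[] Q1=[] Q2=[P5]
t=41-43: P5@Q2 runs 2, rem=0, completes. Q0=[] Q1=[] Q2=[]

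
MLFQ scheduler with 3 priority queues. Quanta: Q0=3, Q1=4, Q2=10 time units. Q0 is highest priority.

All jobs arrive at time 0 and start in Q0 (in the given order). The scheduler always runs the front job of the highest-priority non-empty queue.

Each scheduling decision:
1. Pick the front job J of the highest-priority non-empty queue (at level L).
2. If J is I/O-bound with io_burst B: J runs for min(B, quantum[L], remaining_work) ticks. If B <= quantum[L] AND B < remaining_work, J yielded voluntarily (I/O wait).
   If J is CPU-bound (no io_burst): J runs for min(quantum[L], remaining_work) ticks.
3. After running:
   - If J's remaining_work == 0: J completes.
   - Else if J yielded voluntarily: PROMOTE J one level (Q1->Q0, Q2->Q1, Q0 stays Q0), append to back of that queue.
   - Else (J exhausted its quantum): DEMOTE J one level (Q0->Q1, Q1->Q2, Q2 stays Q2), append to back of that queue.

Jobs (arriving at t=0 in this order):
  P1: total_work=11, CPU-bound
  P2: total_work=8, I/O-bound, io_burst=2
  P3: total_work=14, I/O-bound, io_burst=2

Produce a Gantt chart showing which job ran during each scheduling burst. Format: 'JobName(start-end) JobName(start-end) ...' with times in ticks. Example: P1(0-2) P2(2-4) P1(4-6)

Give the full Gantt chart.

t=0-3: P1@Q0 runs 3, rem=8, quantum used, demote→Q1. Q0=[P2,P3] Q1=[P1] Q2=[]
t=3-5: P2@Q0 runs 2, rem=6, I/O yield, promote→Q0. Q0=[P3,P2] Q1=[P1] Q2=[]
t=5-7: P3@Q0 runs 2, rem=12, I/O yield, promote→Q0. Q0=[P2,P3] Q1=[P1] Q2=[]
t=7-9: P2@Q0 runs 2, rem=4, I/O yield, promote→Q0. Q0=[P3,P2] Q1=[P1] Q2=[]
t=9-11: P3@Q0 runs 2, rem=10, I/O yield, promote→Q0. Q0=[P2,P3] Q1=[P1] Q2=[]
t=11-13: P2@Q0 runs 2, rem=2, I/O yield, promote→Q0. Q0=[P3,P2] Q1=[P1] Q2=[]
t=13-15: P3@Q0 runs 2, rem=8, I/O yield, promote→Q0. Q0=[P2,P3] Q1=[P1] Q2=[]
t=15-17: P2@Q0 runs 2, rem=0, completes. Q0=[P3] Q1=[P1] Q2=[]
t=17-19: P3@Q0 runs 2, rem=6, I/O yield, promote→Q0. Q0=[P3] Q1=[P1] Q2=[]
t=19-21: P3@Q0 runs 2, rem=4, I/O yield, promote→Q0. Q0=[P3] Q1=[P1] Q2=[]
t=21-23: P3@Q0 runs 2, rem=2, I/O yield, promote→Q0. Q0=[P3] Q1=[P1] Q2=[]
t=23-25: P3@Q0 runs 2, rem=0, completes. Q0=[] Q1=[P1] Q2=[]
t=25-29: P1@Q1 runs 4, rem=4, quantum used, demote→Q2. Q0=[] Q1=[] Q2=[P1]
t=29-33: P1@Q2 runs 4, rem=0, completes. Q0=[] Q1=[] Q2=[]

Answer: P1(0-3) P2(3-5) P3(5-7) P2(7-9) P3(9-11) P2(11-13) P3(13-15) P2(15-17) P3(17-19) P3(19-21) P3(21-23) P3(23-25) P1(25-29) P1(29-33)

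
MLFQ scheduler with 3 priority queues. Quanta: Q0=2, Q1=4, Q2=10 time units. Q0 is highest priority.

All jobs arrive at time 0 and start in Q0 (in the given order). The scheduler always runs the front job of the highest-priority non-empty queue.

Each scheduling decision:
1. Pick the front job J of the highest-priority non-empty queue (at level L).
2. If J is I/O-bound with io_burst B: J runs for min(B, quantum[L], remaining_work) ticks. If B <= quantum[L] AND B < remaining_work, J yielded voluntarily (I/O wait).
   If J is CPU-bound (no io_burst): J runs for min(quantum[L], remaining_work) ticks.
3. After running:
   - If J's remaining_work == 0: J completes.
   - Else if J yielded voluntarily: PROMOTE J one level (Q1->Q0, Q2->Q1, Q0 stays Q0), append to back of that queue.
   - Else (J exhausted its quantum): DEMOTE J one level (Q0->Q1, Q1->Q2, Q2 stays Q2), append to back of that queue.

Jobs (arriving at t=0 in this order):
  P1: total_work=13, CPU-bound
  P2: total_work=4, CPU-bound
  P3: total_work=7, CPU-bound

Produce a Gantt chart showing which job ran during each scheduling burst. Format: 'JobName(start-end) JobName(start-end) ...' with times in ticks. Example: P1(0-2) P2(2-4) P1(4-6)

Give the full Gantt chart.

Answer: P1(0-2) P2(2-4) P3(4-6) P1(6-10) P2(10-12) P3(12-16) P1(16-23) P3(23-24)

Derivation:
t=0-2: P1@Q0 runs 2, rem=11, quantum used, demote→Q1. Q0=[P2,P3] Q1=[P1] Q2=[]
t=2-4: P2@Q0 runs 2, rem=2, quantum used, demote→Q1. Q0=[P3] Q1=[P1,P2] Q2=[]
t=4-6: P3@Q0 runs 2, rem=5, quantum used, demote→Q1. Q0=[] Q1=[P1,P2,P3] Q2=[]
t=6-10: P1@Q1 runs 4, rem=7, quantum used, demote→Q2. Q0=[] Q1=[P2,P3] Q2=[P1]
t=10-12: P2@Q1 runs 2, rem=0, completes. Q0=[] Q1=[P3] Q2=[P1]
t=12-16: P3@Q1 runs 4, rem=1, quantum used, demote→Q2. Q0=[] Q1=[] Q2=[P1,P3]
t=16-23: P1@Q2 runs 7, rem=0, completes. Q0=[] Q1=[] Q2=[P3]
t=23-24: P3@Q2 runs 1, rem=0, completes. Q0=[] Q1=[] Q2=[]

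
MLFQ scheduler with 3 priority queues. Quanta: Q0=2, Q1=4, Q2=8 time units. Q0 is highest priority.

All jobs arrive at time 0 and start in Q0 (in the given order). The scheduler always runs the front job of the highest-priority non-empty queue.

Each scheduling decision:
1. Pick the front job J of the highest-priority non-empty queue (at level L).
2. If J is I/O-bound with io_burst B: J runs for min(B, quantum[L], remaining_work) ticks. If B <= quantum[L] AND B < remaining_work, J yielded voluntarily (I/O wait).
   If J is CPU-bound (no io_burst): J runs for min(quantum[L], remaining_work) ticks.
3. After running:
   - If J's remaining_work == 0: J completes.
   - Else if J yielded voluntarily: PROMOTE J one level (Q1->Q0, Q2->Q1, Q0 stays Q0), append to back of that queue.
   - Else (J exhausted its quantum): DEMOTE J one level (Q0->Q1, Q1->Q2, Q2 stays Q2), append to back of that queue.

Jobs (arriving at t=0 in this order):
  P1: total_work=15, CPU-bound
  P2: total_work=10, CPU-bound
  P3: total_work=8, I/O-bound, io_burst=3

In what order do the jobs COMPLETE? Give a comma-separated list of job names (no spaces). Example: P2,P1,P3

t=0-2: P1@Q0 runs 2, rem=13, quantum used, demote→Q1. Q0=[P2,P3] Q1=[P1] Q2=[]
t=2-4: P2@Q0 runs 2, rem=8, quantum used, demote→Q1. Q0=[P3] Q1=[P1,P2] Q2=[]
t=4-6: P3@Q0 runs 2, rem=6, quantum used, demote→Q1. Q0=[] Q1=[P1,P2,P3] Q2=[]
t=6-10: P1@Q1 runs 4, rem=9, quantum used, demote→Q2. Q0=[] Q1=[P2,P3] Q2=[P1]
t=10-14: P2@Q1 runs 4, rem=4, quantum used, demote→Q2. Q0=[] Q1=[P3] Q2=[P1,P2]
t=14-17: P3@Q1 runs 3, rem=3, I/O yield, promote→Q0. Q0=[P3] Q1=[] Q2=[P1,P2]
t=17-19: P3@Q0 runs 2, rem=1, quantum used, demote→Q1. Q0=[] Q1=[P3] Q2=[P1,P2]
t=19-20: P3@Q1 runs 1, rem=0, completes. Q0=[] Q1=[] Q2=[P1,P2]
t=20-28: P1@Q2 runs 8, rem=1, quantum used, demote→Q2. Q0=[] Q1=[] Q2=[P2,P1]
t=28-32: P2@Q2 runs 4, rem=0, completes. Q0=[] Q1=[] Q2=[P1]
t=32-33: P1@Q2 runs 1, rem=0, completes. Q0=[] Q1=[] Q2=[]

Answer: P3,P2,P1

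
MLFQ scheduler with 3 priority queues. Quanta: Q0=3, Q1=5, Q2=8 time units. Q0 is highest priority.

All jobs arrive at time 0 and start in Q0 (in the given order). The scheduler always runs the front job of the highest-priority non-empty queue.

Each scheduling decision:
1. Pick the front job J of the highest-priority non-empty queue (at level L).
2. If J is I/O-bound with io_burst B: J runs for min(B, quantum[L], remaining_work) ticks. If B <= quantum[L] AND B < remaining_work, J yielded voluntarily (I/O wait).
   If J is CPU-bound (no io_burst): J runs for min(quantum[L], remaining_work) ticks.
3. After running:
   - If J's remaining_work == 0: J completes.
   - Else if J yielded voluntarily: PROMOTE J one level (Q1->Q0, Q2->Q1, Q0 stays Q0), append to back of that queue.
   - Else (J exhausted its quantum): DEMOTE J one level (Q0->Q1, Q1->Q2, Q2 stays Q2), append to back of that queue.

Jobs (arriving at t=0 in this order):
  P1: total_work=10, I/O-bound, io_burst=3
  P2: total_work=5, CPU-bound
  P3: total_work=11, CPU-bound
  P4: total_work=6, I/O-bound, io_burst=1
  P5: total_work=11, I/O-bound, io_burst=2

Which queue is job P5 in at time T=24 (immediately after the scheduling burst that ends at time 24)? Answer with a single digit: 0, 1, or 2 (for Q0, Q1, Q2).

Answer: 0

Derivation:
t=0-3: P1@Q0 runs 3, rem=7, I/O yield, promote→Q0. Q0=[P2,P3,P4,P5,P1] Q1=[] Q2=[]
t=3-6: P2@Q0 runs 3, rem=2, quantum used, demote→Q1. Q0=[P3,P4,P5,P1] Q1=[P2] Q2=[]
t=6-9: P3@Q0 runs 3, rem=8, quantum used, demote→Q1. Q0=[P4,P5,P1] Q1=[P2,P3] Q2=[]
t=9-10: P4@Q0 runs 1, rem=5, I/O yield, promote→Q0. Q0=[P5,P1,P4] Q1=[P2,P3] Q2=[]
t=10-12: P5@Q0 runs 2, rem=9, I/O yield, promote→Q0. Q0=[P1,P4,P5] Q1=[P2,P3] Q2=[]
t=12-15: P1@Q0 runs 3, rem=4, I/O yield, promote→Q0. Q0=[P4,P5,P1] Q1=[P2,P3] Q2=[]
t=15-16: P4@Q0 runs 1, rem=4, I/O yield, promote→Q0. Q0=[P5,P1,P4] Q1=[P2,P3] Q2=[]
t=16-18: P5@Q0 runs 2, rem=7, I/O yield, promote→Q0. Q0=[P1,P4,P5] Q1=[P2,P3] Q2=[]
t=18-21: P1@Q0 runs 3, rem=1, I/O yield, promote→Q0. Q0=[P4,P5,P1] Q1=[P2,P3] Q2=[]
t=21-22: P4@Q0 runs 1, rem=3, I/O yield, promote→Q0. Q0=[P5,P1,P4] Q1=[P2,P3] Q2=[]
t=22-24: P5@Q0 runs 2, rem=5, I/O yield, promote→Q0. Q0=[P1,P4,P5] Q1=[P2,P3] Q2=[]
t=24-25: P1@Q0 runs 1, rem=0, completes. Q0=[P4,P5] Q1=[P2,P3] Q2=[]
t=25-26: P4@Q0 runs 1, rem=2, I/O yield, promote→Q0. Q0=[P5,P4] Q1=[P2,P3] Q2=[]
t=26-28: P5@Q0 runs 2, rem=3, I/O yield, promote→Q0. Q0=[P4,P5] Q1=[P2,P3] Q2=[]
t=28-29: P4@Q0 runs 1, rem=1, I/O yield, promote→Q0. Q0=[P5,P4] Q1=[P2,P3] Q2=[]
t=29-31: P5@Q0 runs 2, rem=1, I/O yield, promote→Q0. Q0=[P4,P5] Q1=[P2,P3] Q2=[]
t=31-32: P4@Q0 runs 1, rem=0, completes. Q0=[P5] Q1=[P2,P3] Q2=[]
t=32-33: P5@Q0 runs 1, rem=0, completes. Q0=[] Q1=[P2,P3] Q2=[]
t=33-35: P2@Q1 runs 2, rem=0, completes. Q0=[] Q1=[P3] Q2=[]
t=35-40: P3@Q1 runs 5, rem=3, quantum used, demote→Q2. Q0=[] Q1=[] Q2=[P3]
t=40-43: P3@Q2 runs 3, rem=0, completes. Q0=[] Q1=[] Q2=[]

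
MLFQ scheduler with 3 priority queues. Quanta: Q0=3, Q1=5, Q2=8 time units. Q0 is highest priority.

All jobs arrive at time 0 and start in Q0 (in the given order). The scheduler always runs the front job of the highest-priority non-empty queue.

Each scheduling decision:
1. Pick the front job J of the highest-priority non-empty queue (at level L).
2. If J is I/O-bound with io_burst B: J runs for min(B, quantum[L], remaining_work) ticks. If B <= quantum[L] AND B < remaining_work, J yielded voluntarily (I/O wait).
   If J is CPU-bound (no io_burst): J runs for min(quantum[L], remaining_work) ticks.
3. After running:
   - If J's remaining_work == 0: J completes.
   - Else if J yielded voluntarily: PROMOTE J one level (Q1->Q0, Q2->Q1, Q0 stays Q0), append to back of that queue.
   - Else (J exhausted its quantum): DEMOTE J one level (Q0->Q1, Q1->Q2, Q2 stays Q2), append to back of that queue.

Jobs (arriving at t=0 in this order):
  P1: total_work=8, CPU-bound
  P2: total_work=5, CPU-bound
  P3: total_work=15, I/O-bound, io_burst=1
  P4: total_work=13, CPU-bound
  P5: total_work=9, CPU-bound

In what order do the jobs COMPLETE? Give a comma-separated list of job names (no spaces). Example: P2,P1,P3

t=0-3: P1@Q0 runs 3, rem=5, quantum used, demote→Q1. Q0=[P2,P3,P4,P5] Q1=[P1] Q2=[]
t=3-6: P2@Q0 runs 3, rem=2, quantum used, demote→Q1. Q0=[P3,P4,P5] Q1=[P1,P2] Q2=[]
t=6-7: P3@Q0 runs 1, rem=14, I/O yield, promote→Q0. Q0=[P4,P5,P3] Q1=[P1,P2] Q2=[]
t=7-10: P4@Q0 runs 3, rem=10, quantum used, demote→Q1. Q0=[P5,P3] Q1=[P1,P2,P4] Q2=[]
t=10-13: P5@Q0 runs 3, rem=6, quantum used, demote→Q1. Q0=[P3] Q1=[P1,P2,P4,P5] Q2=[]
t=13-14: P3@Q0 runs 1, rem=13, I/O yield, promote→Q0. Q0=[P3] Q1=[P1,P2,P4,P5] Q2=[]
t=14-15: P3@Q0 runs 1, rem=12, I/O yield, promote→Q0. Q0=[P3] Q1=[P1,P2,P4,P5] Q2=[]
t=15-16: P3@Q0 runs 1, rem=11, I/O yield, promote→Q0. Q0=[P3] Q1=[P1,P2,P4,P5] Q2=[]
t=16-17: P3@Q0 runs 1, rem=10, I/O yield, promote→Q0. Q0=[P3] Q1=[P1,P2,P4,P5] Q2=[]
t=17-18: P3@Q0 runs 1, rem=9, I/O yield, promote→Q0. Q0=[P3] Q1=[P1,P2,P4,P5] Q2=[]
t=18-19: P3@Q0 runs 1, rem=8, I/O yield, promote→Q0. Q0=[P3] Q1=[P1,P2,P4,P5] Q2=[]
t=19-20: P3@Q0 runs 1, rem=7, I/O yield, promote→Q0. Q0=[P3] Q1=[P1,P2,P4,P5] Q2=[]
t=20-21: P3@Q0 runs 1, rem=6, I/O yield, promote→Q0. Q0=[P3] Q1=[P1,P2,P4,P5] Q2=[]
t=21-22: P3@Q0 runs 1, rem=5, I/O yield, promote→Q0. Q0=[P3] Q1=[P1,P2,P4,P5] Q2=[]
t=22-23: P3@Q0 runs 1, rem=4, I/O yield, promote→Q0. Q0=[P3] Q1=[P1,P2,P4,P5] Q2=[]
t=23-24: P3@Q0 runs 1, rem=3, I/O yield, promote→Q0. Q0=[P3] Q1=[P1,P2,P4,P5] Q2=[]
t=24-25: P3@Q0 runs 1, rem=2, I/O yield, promote→Q0. Q0=[P3] Q1=[P1,P2,P4,P5] Q2=[]
t=25-26: P3@Q0 runs 1, rem=1, I/O yield, promote→Q0. Q0=[P3] Q1=[P1,P2,P4,P5] Q2=[]
t=26-27: P3@Q0 runs 1, rem=0, completes. Q0=[] Q1=[P1,P2,P4,P5] Q2=[]
t=27-32: P1@Q1 runs 5, rem=0, completes. Q0=[] Q1=[P2,P4,P5] Q2=[]
t=32-34: P2@Q1 runs 2, rem=0, completes. Q0=[] Q1=[P4,P5] Q2=[]
t=34-39: P4@Q1 runs 5, rem=5, quantum used, demote→Q2. Q0=[] Q1=[P5] Q2=[P4]
t=39-44: P5@Q1 runs 5, rem=1, quantum used, demote→Q2. Q0=[] Q1=[] Q2=[P4,P5]
t=44-49: P4@Q2 runs 5, rem=0, completes. Q0=[] Q1=[] Q2=[P5]
t=49-50: P5@Q2 runs 1, rem=0, completes. Q0=[] Q1=[] Q2=[]

Answer: P3,P1,P2,P4,P5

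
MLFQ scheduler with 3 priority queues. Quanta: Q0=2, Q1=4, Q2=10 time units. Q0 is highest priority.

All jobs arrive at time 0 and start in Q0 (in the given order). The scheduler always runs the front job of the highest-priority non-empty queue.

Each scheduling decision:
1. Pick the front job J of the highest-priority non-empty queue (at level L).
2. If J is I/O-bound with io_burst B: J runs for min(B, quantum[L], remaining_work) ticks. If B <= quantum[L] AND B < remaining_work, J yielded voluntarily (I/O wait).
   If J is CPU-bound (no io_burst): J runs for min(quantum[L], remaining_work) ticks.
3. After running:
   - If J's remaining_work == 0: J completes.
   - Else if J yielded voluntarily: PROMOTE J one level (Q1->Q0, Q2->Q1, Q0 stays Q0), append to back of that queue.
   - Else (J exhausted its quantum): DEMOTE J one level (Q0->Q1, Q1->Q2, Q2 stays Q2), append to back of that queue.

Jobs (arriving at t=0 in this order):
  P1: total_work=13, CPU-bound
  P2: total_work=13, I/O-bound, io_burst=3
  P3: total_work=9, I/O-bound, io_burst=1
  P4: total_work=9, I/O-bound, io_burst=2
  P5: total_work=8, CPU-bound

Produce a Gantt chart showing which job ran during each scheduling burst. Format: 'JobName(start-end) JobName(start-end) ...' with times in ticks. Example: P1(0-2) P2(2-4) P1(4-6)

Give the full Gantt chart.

t=0-2: P1@Q0 runs 2, rem=11, quantum used, demote→Q1. Q0=[P2,P3,P4,P5] Q1=[P1] Q2=[]
t=2-4: P2@Q0 runs 2, rem=11, quantum used, demote→Q1. Q0=[P3,P4,P5] Q1=[P1,P2] Q2=[]
t=4-5: P3@Q0 runs 1, rem=8, I/O yield, promote→Q0. Q0=[P4,P5,P3] Q1=[P1,P2] Q2=[]
t=5-7: P4@Q0 runs 2, rem=7, I/O yield, promote→Q0. Q0=[P5,P3,P4] Q1=[P1,P2] Q2=[]
t=7-9: P5@Q0 runs 2, rem=6, quantum used, demote→Q1. Q0=[P3,P4] Q1=[P1,P2,P5] Q2=[]
t=9-10: P3@Q0 runs 1, rem=7, I/O yield, promote→Q0. Q0=[P4,P3] Q1=[P1,P2,P5] Q2=[]
t=10-12: P4@Q0 runs 2, rem=5, I/O yield, promote→Q0. Q0=[P3,P4] Q1=[P1,P2,P5] Q2=[]
t=12-13: P3@Q0 runs 1, rem=6, I/O yield, promote→Q0. Q0=[P4,P3] Q1=[P1,P2,P5] Q2=[]
t=13-15: P4@Q0 runs 2, rem=3, I/O yield, promote→Q0. Q0=[P3,P4] Q1=[P1,P2,P5] Q2=[]
t=15-16: P3@Q0 runs 1, rem=5, I/O yield, promote→Q0. Q0=[P4,P3] Q1=[P1,P2,P5] Q2=[]
t=16-18: P4@Q0 runs 2, rem=1, I/O yield, promote→Q0. Q0=[P3,P4] Q1=[P1,P2,P5] Q2=[]
t=18-19: P3@Q0 runs 1, rem=4, I/O yield, promote→Q0. Q0=[P4,P3] Q1=[P1,P2,P5] Q2=[]
t=19-20: P4@Q0 runs 1, rem=0, completes. Q0=[P3] Q1=[P1,P2,P5] Q2=[]
t=20-21: P3@Q0 runs 1, rem=3, I/O yield, promote→Q0. Q0=[P3] Q1=[P1,P2,P5] Q2=[]
t=21-22: P3@Q0 runs 1, rem=2, I/O yield, promote→Q0. Q0=[P3] Q1=[P1,P2,P5] Q2=[]
t=22-23: P3@Q0 runs 1, rem=1, I/O yield, promote→Q0. Q0=[P3] Q1=[P1,P2,P5] Q2=[]
t=23-24: P3@Q0 runs 1, rem=0, completes. Q0=[] Q1=[P1,P2,P5] Q2=[]
t=24-28: P1@Q1 runs 4, rem=7, quantum used, demote→Q2. Q0=[] Q1=[P2,P5] Q2=[P1]
t=28-31: P2@Q1 runs 3, rem=8, I/O yield, promote→Q0. Q0=[P2] Q1=[P5] Q2=[P1]
t=31-33: P2@Q0 runs 2, rem=6, quantum used, demote→Q1. Q0=[] Q1=[P5,P2] Q2=[P1]
t=33-37: P5@Q1 runs 4, rem=2, quantum used, demote→Q2. Q0=[] Q1=[P2] Q2=[P1,P5]
t=37-40: P2@Q1 runs 3, rem=3, I/O yield, promote→Q0. Q0=[P2] Q1=[] Q2=[P1,P5]
t=40-42: P2@Q0 runs 2, rem=1, quantum used, demote→Q1. Q0=[] Q1=[P2] Q2=[P1,P5]
t=42-43: P2@Q1 runs 1, rem=0, completes. Q0=[] Q1=[] Q2=[P1,P5]
t=43-50: P1@Q2 runs 7, rem=0, completes. Q0=[] Q1=[] Q2=[P5]
t=50-52: P5@Q2 runs 2, rem=0, completes. Q0=[] Q1=[] Q2=[]

Answer: P1(0-2) P2(2-4) P3(4-5) P4(5-7) P5(7-9) P3(9-10) P4(10-12) P3(12-13) P4(13-15) P3(15-16) P4(16-18) P3(18-19) P4(19-20) P3(20-21) P3(21-22) P3(22-23) P3(23-24) P1(24-28) P2(28-31) P2(31-33) P5(33-37) P2(37-40) P2(40-42) P2(42-43) P1(43-50) P5(50-52)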